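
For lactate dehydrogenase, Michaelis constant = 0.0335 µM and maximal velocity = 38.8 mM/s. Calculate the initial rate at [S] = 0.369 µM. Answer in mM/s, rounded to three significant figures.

v = Vmax·[S]/(Km + [S]) = 38.8 × 0.369 / (0.0335 + 0.369)
  = 14.32 / 0.4025 = 35.6 mM/s.

35.6 mM/s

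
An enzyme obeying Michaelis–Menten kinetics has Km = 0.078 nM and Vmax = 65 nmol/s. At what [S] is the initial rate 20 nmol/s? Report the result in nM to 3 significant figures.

The required fractional saturation is v/Vmax = 20/65 = 0.3077.
Then [S]/(Km+[S]) = 0.3077 ⇒ [S] = 0.078 × 0.3077/(1 − 0.3077) = 0.0347 nM.

0.0347 nM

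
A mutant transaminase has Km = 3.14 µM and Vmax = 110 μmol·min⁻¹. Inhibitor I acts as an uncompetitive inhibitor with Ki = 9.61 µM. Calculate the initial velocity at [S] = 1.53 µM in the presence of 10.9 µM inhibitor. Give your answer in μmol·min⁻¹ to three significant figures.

26.3 μmol·min⁻¹

With α = 1 + [I]/Ki = 1 + 10.9/9.61 = 2.134, the uncompetitive rate law is v = (Vmax/α)·[S] / (Km/α + [S]).
v = (110/2.134)×1.53 / (3.14/2.134 + 1.53) = 78.86/3.001 = 26.3 μmol·min⁻¹.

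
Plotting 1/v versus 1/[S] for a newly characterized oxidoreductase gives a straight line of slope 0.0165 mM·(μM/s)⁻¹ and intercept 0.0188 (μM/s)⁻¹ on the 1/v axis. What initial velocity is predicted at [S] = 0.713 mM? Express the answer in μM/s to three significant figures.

23.8 μM/s

The y-intercept is 1/Vmax, so Vmax = 1/0.0188 = 53.2 μM/s.
The slope is Km/Vmax, so Km = 0.0165 × 53.2 = 0.878 mM.
Then v = 53.2 × 0.713/(0.878 + 0.713) = 23.8 μM/s.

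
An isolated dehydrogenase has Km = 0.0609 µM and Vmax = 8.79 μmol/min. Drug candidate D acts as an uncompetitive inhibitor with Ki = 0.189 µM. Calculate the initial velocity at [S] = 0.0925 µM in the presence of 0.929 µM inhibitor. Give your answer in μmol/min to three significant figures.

1.34 μmol/min

With α = 1 + [I]/Ki = 1 + 0.929/0.189 = 5.915, the uncompetitive rate law is v = (Vmax/α)·[S] / (Km/α + [S]).
v = (8.79/5.915)×0.0925 / (0.0609/5.915 + 0.0925) = 0.1375/0.1028 = 1.34 μmol/min.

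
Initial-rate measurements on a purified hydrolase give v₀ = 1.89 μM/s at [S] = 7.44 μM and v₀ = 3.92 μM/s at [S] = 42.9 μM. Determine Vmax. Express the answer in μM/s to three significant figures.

In reciprocal form, 1/v = (Km/Vmax)·(1/[S]) + 1/Vmax. The two points give (1/[S], 1/v) = (0.1344, 0.5291) and (0.02331, 0.2551).
Slope = (0.5291 − 0.2551)/(0.1344 − 0.02331) = 2.466; intercept = 0.5291 − 2.466×0.1344 = 0.1976.
Vmax = 1/intercept = 5.06 μM/s; Km = slope × Vmax = 2.466 × 5.06 = 12.5 μM.

5.06 μM/s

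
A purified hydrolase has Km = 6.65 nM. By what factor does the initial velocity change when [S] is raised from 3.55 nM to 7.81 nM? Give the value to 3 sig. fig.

1.55

The fractional saturations are [S]/(Km+[S]) = 3.55/10.20 = 0.3480 and 7.81/14.46 = 0.5401.
v₂/v₁ is just their ratio: 0.5401/0.3480 = 1.55.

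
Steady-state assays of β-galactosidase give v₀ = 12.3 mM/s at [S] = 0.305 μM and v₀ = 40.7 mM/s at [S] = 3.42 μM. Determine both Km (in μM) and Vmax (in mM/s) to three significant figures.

From v = Vmax[S]/(Km+[S]), each point gives Vmax = v(Km+[S])/[S].
Equating: 12.3(Km+0.305)/0.305 = 40.7(Km+3.42)/3.42.
40.33·Km + 12.3 = 11.90·Km + 40.7, so (40.33 − 11.90)·Km = 40.7 − 12.3.
Km = 28.40/28.43 = 0.999 μM; then Vmax = 12.3(0.999+0.305)/0.305 = 52.6 mM/s.

Km = 0.999 μM; Vmax = 52.6 mM/s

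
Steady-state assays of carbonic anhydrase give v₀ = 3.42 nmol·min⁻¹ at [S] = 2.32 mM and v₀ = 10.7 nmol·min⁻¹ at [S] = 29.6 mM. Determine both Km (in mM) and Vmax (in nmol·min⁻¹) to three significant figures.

Km = 6.54 mM; Vmax = 13.1 nmol·min⁻¹

From v = Vmax[S]/(Km+[S]), each point gives Vmax = v(Km+[S])/[S].
Equating: 3.42(Km+2.32)/2.32 = 10.7(Km+29.6)/29.6.
1.474·Km + 3.42 = 0.3615·Km + 10.7, so (1.474 − 0.3615)·Km = 10.7 − 3.42.
Km = 7.280/1.113 = 6.54 mM; then Vmax = 3.42(6.54+2.32)/2.32 = 13.1 nmol·min⁻¹.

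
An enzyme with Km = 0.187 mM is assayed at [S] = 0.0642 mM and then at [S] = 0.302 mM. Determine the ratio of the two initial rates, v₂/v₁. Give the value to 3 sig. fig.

Since Vmax cancels, v₂/v₁ = [S]₂(Km+[S]₁) / [S]₁(Km+[S]₂).
= 0.302×(0.187+0.0642) / (0.0642×(0.187+0.302)) = 0.07586/0.03139 = 2.42.

2.42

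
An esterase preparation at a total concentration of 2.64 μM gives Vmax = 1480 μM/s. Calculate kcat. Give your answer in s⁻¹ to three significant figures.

kcat = Vmax/[E]total = 1480 μM/s / 2.64 μM = 561 s⁻¹.

561 s⁻¹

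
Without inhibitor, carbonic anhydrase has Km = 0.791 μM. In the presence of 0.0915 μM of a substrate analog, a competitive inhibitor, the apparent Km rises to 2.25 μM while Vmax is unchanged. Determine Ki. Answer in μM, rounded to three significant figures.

Competitive: Km,app = α·Km with α = 1 + [I]/Ki.
α = Km,app/Km = 2.25/0.791 = 2.845.
Ki = [I]/(α − 1) = 0.0915/1.845 = 0.0496 μM.

0.0496 μM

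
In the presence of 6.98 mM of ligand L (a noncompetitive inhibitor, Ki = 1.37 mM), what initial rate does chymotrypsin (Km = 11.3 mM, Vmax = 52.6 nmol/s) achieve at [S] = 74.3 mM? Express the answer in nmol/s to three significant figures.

7.49 nmol/s

With α = 1 + [I]/Ki = 1 + 6.98/1.37 = 6.095, the noncompetitive rate law is v = (Vmax/α)·[S] / (Km + [S]).
v = (52.6/6.095)×74.3 / (11.3 + 74.3) = 641.2/85.60 = 7.49 nmol/s.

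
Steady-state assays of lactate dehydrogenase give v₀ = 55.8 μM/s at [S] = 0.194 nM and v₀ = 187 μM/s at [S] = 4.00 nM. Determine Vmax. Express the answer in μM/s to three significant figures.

In reciprocal form, 1/v = (Km/Vmax)·(1/[S]) + 1/Vmax. The two points give (1/[S], 1/v) = (5.155, 0.01792) and (0.2500, 0.005348).
Slope = (0.01792 − 0.005348)/(5.155 − 0.2500) = 0.002564; intercept = 0.01792 − 0.002564×5.155 = 0.004707.
Vmax = 1/intercept = 212 μM/s; Km = slope × Vmax = 0.002564 × 212 = 0.545 nM.

212 μM/s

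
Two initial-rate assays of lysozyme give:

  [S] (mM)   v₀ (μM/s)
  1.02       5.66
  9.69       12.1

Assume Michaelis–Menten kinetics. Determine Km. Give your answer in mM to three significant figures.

From v = Vmax[S]/(Km+[S]), each point gives Vmax = v(Km+[S])/[S].
Equating: 5.66(Km+1.02)/1.02 = 12.1(Km+9.69)/9.69.
5.549·Km + 5.66 = 1.249·Km + 12.1, so (5.549 − 1.249)·Km = 12.1 − 5.66.
Km = 6.440/4.300 = 1.50 mM; then Vmax = 5.66(1.50+1.02)/1.02 = 14.0 μM/s.

1.50 mM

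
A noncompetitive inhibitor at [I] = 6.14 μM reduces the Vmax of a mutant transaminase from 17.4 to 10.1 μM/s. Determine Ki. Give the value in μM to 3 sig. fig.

Noncompetitive: Vmax,app = Vmax/α with α = 1 + [I]/Ki.
α = Vmax/Vmax,app = 17.4/10.1 = 1.723.
Ki = [I]/(α − 1) = 6.14/0.7228 = 8.50 μM.

8.50 μM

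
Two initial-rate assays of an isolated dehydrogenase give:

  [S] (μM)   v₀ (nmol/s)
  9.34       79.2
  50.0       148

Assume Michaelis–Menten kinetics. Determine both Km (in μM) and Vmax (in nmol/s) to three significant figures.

In reciprocal form, 1/v = (Km/Vmax)·(1/[S]) + 1/Vmax. The two points give (1/[S], 1/v) = (0.1071, 0.01263) and (0.02000, 0.006757).
Slope = (0.01263 − 0.006757)/(0.1071 − 0.02000) = 0.06741; intercept = 0.01263 − 0.06741×0.1071 = 0.005408.
Vmax = 1/intercept = 185 nmol/s; Km = slope × Vmax = 0.06741 × 185 = 12.5 μM.

Km = 12.5 μM; Vmax = 185 nmol/s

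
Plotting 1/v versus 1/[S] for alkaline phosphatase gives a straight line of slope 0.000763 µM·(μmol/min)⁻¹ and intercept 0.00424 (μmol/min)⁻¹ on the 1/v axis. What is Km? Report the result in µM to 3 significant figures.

y-intercept = 1/Vmax ⇒ Vmax = 236 μmol/min; slope = Km/Vmax ⇒ Km = slope × Vmax.
Km = 0.000763 × 236 = 0.180 µM.

0.180 µM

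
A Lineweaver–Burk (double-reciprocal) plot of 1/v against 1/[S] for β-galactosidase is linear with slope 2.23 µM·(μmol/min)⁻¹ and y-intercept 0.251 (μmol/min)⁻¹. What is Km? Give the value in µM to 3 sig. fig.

y-intercept = 1/Vmax ⇒ Vmax = 3.98 μmol/min; slope = Km/Vmax ⇒ Km = slope × Vmax.
Km = 2.23 × 3.98 = 8.88 µM.

8.88 µM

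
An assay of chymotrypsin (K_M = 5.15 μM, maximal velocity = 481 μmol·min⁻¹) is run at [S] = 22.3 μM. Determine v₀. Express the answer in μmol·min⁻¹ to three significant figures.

[S]/(Km+[S]) = 22.3/27.45 = 0.8124, the fractional saturation.
v = 0.8124 × Vmax = 0.8124 × 481 = 391 μmol·min⁻¹.

391 μmol·min⁻¹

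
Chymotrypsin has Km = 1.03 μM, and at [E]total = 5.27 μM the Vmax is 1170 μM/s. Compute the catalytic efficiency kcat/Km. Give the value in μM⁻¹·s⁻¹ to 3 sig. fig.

kcat = Vmax/[E]total = 1170/5.27 = 222 s⁻¹.
kcat/Km = 222/1.03 = 216 μM⁻¹·s⁻¹.

216 μM⁻¹·s⁻¹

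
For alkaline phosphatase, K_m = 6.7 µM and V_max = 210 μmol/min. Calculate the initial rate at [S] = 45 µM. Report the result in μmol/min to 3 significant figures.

183 μmol/min

[S]/(Km+[S]) = 45/51.70 = 0.8704, the fractional saturation.
v = 0.8704 × Vmax = 0.8704 × 210 = 183 μmol/min.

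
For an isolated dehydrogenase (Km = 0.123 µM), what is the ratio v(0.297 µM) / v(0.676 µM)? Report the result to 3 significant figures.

0.836

Since Vmax cancels, v₂/v₁ = [S]₂(Km+[S]₁) / [S]₁(Km+[S]₂).
= 0.297×(0.123+0.676) / (0.676×(0.123+0.297)) = 0.2373/0.2839 = 0.836.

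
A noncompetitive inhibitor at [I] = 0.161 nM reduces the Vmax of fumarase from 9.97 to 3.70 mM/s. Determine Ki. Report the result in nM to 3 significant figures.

0.0950 nM

Noncompetitive: Vmax,app = Vmax/α with α = 1 + [I]/Ki.
α = Vmax/Vmax,app = 9.97/3.70 = 2.695.
Ki = [I]/(α − 1) = 0.161/1.695 = 0.0950 nM.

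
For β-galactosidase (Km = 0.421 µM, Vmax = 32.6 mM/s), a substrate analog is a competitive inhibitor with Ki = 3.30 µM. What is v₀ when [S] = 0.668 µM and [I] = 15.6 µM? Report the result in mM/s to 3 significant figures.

7.07 mM/s

With α = 1 + [I]/Ki = 1 + 15.6/3.30 = 5.727, the competitive rate law is v = Vmax[S] / (αKm + [S]).
v = 32.6×0.668 / (5.727×0.421 + 0.668) = 21.78/3.079 = 7.07 mM/s.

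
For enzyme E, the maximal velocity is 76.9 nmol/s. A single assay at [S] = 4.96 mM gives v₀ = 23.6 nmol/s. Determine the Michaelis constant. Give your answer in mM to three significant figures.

From v = Vmax[S]/(Km+[S]), Km = [S](Vmax − v)/v.
Km = 4.96 × (76.9 − 23.6) / 23.6 = 264.4/23.6 = 11.2 mM.

11.2 mM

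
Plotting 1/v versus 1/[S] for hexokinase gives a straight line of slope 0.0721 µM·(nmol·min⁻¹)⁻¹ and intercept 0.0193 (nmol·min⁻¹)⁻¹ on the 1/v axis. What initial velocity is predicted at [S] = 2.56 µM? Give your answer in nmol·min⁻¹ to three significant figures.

The y-intercept is 1/Vmax, so Vmax = 1/0.0193 = 51.8 nmol·min⁻¹.
The slope is Km/Vmax, so Km = 0.0721 × 51.8 = 3.74 µM.
Then v = 51.8 × 2.56/(3.74 + 2.56) = 21.1 nmol·min⁻¹.

21.1 nmol·min⁻¹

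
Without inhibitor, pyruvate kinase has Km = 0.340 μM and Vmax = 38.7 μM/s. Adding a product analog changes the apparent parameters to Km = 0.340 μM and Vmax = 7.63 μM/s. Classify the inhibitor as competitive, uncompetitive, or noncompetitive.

Vmax decreases (38.7 → 7.63 μM/s) while Km is unchanged — pure noncompetitive inhibition.

noncompetitive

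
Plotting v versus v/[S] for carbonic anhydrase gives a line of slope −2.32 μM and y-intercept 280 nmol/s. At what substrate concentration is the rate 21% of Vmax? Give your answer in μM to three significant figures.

0.617 μM

The Eadie–Hofstee slope gives Km = 2.32 μM (slope = −Km).
v/Vmax = [S]/(Km+[S]) = 0.21 ⇒ [S] = Km·0.21/(1−0.21) = 2.32 × 0.2658 = 0.617 μM.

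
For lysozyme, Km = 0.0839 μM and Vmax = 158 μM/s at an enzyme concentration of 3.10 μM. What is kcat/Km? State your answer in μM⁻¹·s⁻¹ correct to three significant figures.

kcat = Vmax/[E]total = 158/3.10 = 51.0 s⁻¹.
kcat/Km = 51.0/0.0839 = 607 μM⁻¹·s⁻¹.

607 μM⁻¹·s⁻¹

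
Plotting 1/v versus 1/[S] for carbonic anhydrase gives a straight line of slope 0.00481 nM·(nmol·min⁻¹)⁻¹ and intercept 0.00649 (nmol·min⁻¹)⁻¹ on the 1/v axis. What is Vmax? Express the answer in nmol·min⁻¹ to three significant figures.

154 nmol·min⁻¹

The y-intercept of a Lineweaver–Burk plot equals 1/Vmax, so Vmax = 1/0.00649 = 154 nmol·min⁻¹.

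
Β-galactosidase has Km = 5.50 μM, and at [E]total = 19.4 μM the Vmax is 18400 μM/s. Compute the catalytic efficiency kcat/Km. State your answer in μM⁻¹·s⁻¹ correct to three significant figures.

172 μM⁻¹·s⁻¹

kcat = Vmax/[E]total = 18400/19.4 = 948 s⁻¹.
kcat/Km = 948/5.50 = 172 μM⁻¹·s⁻¹.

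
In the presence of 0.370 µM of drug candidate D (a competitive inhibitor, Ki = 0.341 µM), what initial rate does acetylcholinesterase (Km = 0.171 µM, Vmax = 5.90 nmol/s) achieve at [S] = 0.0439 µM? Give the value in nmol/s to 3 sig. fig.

α = 1 + [I]/Ki = 1 + 0.370/0.341 = 2.085.
For a competitive inhibitor, Vmax is unchanged and the apparent Km becomes α·Km: Km,app = 0.357 µM, Vmax,app = 5.90 nmol/s.
v = Vmax,app·[S]/(Km,app + [S]) = 5.90 × 0.0439/(0.357 + 0.0439) = 0.647 nmol/s.

0.647 nmol/s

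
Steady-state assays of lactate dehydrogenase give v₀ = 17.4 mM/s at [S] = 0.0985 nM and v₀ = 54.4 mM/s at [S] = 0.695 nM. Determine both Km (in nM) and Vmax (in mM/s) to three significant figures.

Km = 0.376 nM; Vmax = 83.8 mM/s

From v = Vmax[S]/(Km+[S]), each point gives Vmax = v(Km+[S])/[S].
Equating: 17.4(Km+0.0985)/0.0985 = 54.4(Km+0.695)/0.695.
176.6·Km + 17.4 = 78.27·Km + 54.4, so (176.6 − 78.27)·Km = 54.4 − 17.4.
Km = 37.00/98.38 = 0.376 nM; then Vmax = 17.4(0.376+0.0985)/0.0985 = 83.8 mM/s.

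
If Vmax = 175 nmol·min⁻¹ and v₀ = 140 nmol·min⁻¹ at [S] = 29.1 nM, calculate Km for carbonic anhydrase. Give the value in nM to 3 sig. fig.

7.28 nM

From v = Vmax[S]/(Km+[S]), Km = [S](Vmax − v)/v.
Km = 29.1 × (175 − 140) / 140 = 1018/140 = 7.28 nM.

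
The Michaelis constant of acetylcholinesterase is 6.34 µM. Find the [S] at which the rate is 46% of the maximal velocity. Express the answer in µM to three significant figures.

v/Vmax = [S]/(Km+[S]) = 0.46, so [S] = Km·0.46/(1 − 0.46) = 6.34 × 0.8519.
[S] = 5.40 µM.

5.40 µM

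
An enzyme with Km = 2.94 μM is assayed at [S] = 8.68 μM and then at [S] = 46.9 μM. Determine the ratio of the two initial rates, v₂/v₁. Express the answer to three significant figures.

1.26

Since Vmax cancels, v₂/v₁ = [S]₂(Km+[S]₁) / [S]₁(Km+[S]₂).
= 46.9×(2.94+8.68) / (8.68×(2.94+46.9)) = 545.0/432.6 = 1.26.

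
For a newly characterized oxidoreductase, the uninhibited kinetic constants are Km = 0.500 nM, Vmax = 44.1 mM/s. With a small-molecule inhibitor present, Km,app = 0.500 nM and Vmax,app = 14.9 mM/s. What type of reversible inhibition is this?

noncompetitive

Vmax decreases (44.1 → 14.9 mM/s) while Km is unchanged — pure noncompetitive inhibition.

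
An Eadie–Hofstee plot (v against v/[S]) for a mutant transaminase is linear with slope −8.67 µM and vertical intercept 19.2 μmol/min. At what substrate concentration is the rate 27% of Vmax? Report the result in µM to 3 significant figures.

The Eadie–Hofstee slope gives Km = 8.67 µM (slope = −Km).
v/Vmax = [S]/(Km+[S]) = 0.27 ⇒ [S] = Km·0.27/(1−0.27) = 8.67 × 0.3699 = 3.21 µM.

3.21 µM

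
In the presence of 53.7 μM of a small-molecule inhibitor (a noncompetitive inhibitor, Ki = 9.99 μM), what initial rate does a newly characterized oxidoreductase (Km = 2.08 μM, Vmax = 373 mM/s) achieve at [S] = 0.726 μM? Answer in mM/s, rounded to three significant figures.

α = 1 + [I]/Ki = 1 + 53.7/9.99 = 6.375.
For a noncompetitive inhibitor, Vmax is reduced to Vmax/α while Km is unchanged: Km,app = 2.08 μM, Vmax,app = 58.5 mM/s.
v = Vmax,app·[S]/(Km,app + [S]) = 58.5 × 0.726/(2.08 + 0.726) = 15.1 mM/s.

15.1 mM/s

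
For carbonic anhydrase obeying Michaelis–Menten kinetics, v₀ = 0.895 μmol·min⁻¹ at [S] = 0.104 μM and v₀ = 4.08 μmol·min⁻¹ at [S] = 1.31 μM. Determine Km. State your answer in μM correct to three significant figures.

From v = Vmax[S]/(Km+[S]), each point gives Vmax = v(Km+[S])/[S].
Equating: 0.895(Km+0.104)/0.104 = 4.08(Km+1.31)/1.31.
8.606·Km + 0.895 = 3.115·Km + 4.08, so (8.606 − 3.115)·Km = 4.08 − 0.895.
Km = 3.185/5.491 = 0.580 μM; then Vmax = 0.895(0.580+0.104)/0.104 = 5.89 μmol·min⁻¹.

0.580 μM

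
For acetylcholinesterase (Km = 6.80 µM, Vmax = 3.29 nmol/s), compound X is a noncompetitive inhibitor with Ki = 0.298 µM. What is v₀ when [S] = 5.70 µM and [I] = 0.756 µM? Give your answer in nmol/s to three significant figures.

α = 1 + [I]/Ki = 1 + 0.756/0.298 = 3.537.
For a noncompetitive inhibitor, Vmax is reduced to Vmax/α while Km is unchanged: Km,app = 6.80 µM, Vmax,app = 0.930 nmol/s.
v = Vmax,app·[S]/(Km,app + [S]) = 0.930 × 5.70/(6.80 + 5.70) = 0.424 nmol/s.

0.424 nmol/s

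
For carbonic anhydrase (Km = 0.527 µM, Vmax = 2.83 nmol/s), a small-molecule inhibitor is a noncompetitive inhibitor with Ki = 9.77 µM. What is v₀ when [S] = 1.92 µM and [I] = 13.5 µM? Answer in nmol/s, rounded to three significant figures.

0.932 nmol/s

With α = 1 + [I]/Ki = 1 + 13.5/9.77 = 2.382, the noncompetitive rate law is v = (Vmax/α)·[S] / (Km + [S]).
v = (2.83/2.382)×1.92 / (0.527 + 1.92) = 2.281/2.447 = 0.932 nmol/s.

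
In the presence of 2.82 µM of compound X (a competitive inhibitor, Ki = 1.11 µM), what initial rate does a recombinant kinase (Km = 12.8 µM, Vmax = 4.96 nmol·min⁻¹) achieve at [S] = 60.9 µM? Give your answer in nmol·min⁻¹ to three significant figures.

2.84 nmol·min⁻¹

With α = 1 + [I]/Ki = 1 + 2.82/1.11 = 3.541, the competitive rate law is v = Vmax[S] / (αKm + [S]).
v = 4.96×60.9 / (3.541×12.8 + 60.9) = 302.1/106.2 = 2.84 nmol·min⁻¹.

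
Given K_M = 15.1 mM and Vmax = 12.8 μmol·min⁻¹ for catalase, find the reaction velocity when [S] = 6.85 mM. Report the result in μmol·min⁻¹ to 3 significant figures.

v = Vmax·[S]/(Km + [S]) = 12.8 × 6.85 / (15.1 + 6.85)
  = 87.68 / 21.95 = 3.99 μmol·min⁻¹.

3.99 μmol·min⁻¹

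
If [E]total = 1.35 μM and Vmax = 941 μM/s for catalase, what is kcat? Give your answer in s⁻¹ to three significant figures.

697 s⁻¹

kcat = Vmax/[E]total = 941 μM/s / 1.35 μM = 697 s⁻¹.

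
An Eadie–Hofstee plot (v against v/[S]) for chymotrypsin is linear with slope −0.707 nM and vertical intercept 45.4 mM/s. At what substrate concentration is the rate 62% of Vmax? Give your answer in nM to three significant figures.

The Eadie–Hofstee slope gives Km = 0.707 nM (slope = −Km).
v/Vmax = [S]/(Km+[S]) = 0.62 ⇒ [S] = Km·0.62/(1−0.62) = 0.707 × 1.632 = 1.15 nM.

1.15 nM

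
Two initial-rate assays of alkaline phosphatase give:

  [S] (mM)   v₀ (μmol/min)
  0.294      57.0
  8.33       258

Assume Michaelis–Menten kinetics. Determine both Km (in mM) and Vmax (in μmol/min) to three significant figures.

In reciprocal form, 1/v = (Km/Vmax)·(1/[S]) + 1/Vmax. The two points give (1/[S], 1/v) = (3.401, 0.01754) and (0.1200, 0.003876).
Slope = (0.01754 − 0.003876)/(3.401 − 0.1200) = 0.004165; intercept = 0.01754 − 0.004165×3.401 = 0.003376.
Vmax = 1/intercept = 296 μmol/min; Km = slope × Vmax = 0.004165 × 296 = 1.23 mM.

Km = 1.23 mM; Vmax = 296 μmol/min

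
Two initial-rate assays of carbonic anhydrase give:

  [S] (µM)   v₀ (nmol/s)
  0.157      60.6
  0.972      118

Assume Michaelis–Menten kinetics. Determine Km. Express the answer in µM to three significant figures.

In reciprocal form, 1/v = (Km/Vmax)·(1/[S]) + 1/Vmax. The two points give (1/[S], 1/v) = (6.369, 0.01650) and (1.029, 0.008475).
Slope = (0.01650 − 0.008475)/(6.369 − 1.029) = 0.001503; intercept = 0.01650 − 0.001503×6.369 = 0.006928.
Vmax = 1/intercept = 144 nmol/s; Km = slope × Vmax = 0.001503 × 144 = 0.217 µM.

0.217 µM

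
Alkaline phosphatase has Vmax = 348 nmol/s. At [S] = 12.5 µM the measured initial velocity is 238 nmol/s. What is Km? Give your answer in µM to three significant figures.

5.78 µM

v/Vmax = 238/348 = 0.6839 = [S]/(Km+[S]).
So Km + [S] = [S]/0.6839 = 18.28 µM, giving Km = 18.28 − 12.5 = 5.78 µM.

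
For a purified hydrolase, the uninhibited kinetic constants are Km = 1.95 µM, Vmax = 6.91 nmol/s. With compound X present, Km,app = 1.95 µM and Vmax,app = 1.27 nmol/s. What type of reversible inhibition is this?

Vmax decreases (6.91 → 1.27 nmol/s) while Km is unchanged — pure noncompetitive inhibition.

noncompetitive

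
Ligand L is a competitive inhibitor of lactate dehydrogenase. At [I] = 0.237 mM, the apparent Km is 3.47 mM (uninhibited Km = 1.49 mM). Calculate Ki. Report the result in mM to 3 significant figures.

0.178 mM

Competitive: Km,app = α·Km with α = 1 + [I]/Ki.
α = Km,app/Km = 3.47/1.49 = 2.329.
Ki = [I]/(α − 1) = 0.237/1.329 = 0.178 mM.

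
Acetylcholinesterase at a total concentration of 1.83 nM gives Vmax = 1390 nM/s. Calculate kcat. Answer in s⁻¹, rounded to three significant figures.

kcat = Vmax/[E]total = 1390 nM/s / 1.83 nM = 760 s⁻¹.

760 s⁻¹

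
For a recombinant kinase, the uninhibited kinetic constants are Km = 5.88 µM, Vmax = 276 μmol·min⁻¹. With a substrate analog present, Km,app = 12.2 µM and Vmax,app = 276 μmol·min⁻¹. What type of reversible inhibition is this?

competitive

Km increases (5.88 → 12.2 µM) while Vmax is unchanged — the hallmark of competitive inhibition.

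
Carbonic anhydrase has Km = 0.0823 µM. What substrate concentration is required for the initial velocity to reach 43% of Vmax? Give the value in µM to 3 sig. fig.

0.0621 µM

v/Vmax = [S]/(Km+[S]) = 0.43, so [S] = Km·0.43/(1 − 0.43) = 0.0823 × 0.7544.
[S] = 0.0621 µM.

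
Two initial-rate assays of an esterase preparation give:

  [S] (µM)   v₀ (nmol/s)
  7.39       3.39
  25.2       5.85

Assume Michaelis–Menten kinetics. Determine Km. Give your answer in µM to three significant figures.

10.9 µM

In reciprocal form, 1/v = (Km/Vmax)·(1/[S]) + 1/Vmax. The two points give (1/[S], 1/v) = (0.1353, 0.2950) and (0.03968, 0.1709).
Slope = (0.2950 − 0.1709)/(0.1353 − 0.03968) = 1.297; intercept = 0.2950 − 1.297×0.1353 = 0.1195.
Vmax = 1/intercept = 8.37 nmol/s; Km = slope × Vmax = 1.297 × 8.37 = 10.9 µM.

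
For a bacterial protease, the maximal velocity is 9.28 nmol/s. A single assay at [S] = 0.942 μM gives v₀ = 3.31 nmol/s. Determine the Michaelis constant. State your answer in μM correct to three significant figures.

1.70 μM

v/Vmax = 3.31/9.28 = 0.3567 = [S]/(Km+[S]).
So Km + [S] = [S]/0.3567 = 2.641 μM, giving Km = 2.641 − 0.942 = 1.70 μM.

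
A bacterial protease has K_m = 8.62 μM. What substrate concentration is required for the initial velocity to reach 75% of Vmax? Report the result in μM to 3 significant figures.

25.9 μM

v/Vmax = [S]/(Km+[S]) = 0.75, so [S] = Km·0.75/(1 − 0.75) = 8.62 × 3.000.
[S] = 25.9 μM.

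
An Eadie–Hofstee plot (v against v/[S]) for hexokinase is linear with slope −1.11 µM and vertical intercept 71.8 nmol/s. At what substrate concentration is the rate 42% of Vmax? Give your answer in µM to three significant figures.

0.804 µM

The Eadie–Hofstee slope gives Km = 1.11 µM (slope = −Km).
v/Vmax = [S]/(Km+[S]) = 0.42 ⇒ [S] = Km·0.42/(1−0.42) = 1.11 × 0.7241 = 0.804 µM.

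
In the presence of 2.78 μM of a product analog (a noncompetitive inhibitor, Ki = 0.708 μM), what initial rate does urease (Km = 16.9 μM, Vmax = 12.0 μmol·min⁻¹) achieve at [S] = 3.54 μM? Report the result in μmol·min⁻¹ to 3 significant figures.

With α = 1 + [I]/Ki = 1 + 2.78/0.708 = 4.927, the noncompetitive rate law is v = (Vmax/α)·[S] / (Km + [S]).
v = (12.0/4.927)×3.54 / (16.9 + 3.54) = 8.623/20.44 = 0.422 μmol·min⁻¹.

0.422 μmol·min⁻¹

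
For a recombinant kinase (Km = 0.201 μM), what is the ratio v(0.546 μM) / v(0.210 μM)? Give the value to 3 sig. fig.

The fractional saturations are [S]/(Km+[S]) = 0.210/0.4110 = 0.5109 and 0.546/0.7470 = 0.7309.
v₂/v₁ is just their ratio: 0.7309/0.5109 = 1.43.

1.43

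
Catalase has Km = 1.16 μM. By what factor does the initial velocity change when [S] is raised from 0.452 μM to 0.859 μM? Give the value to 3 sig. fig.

1.52

Since Vmax cancels, v₂/v₁ = [S]₂(Km+[S]₁) / [S]₁(Km+[S]₂).
= 0.859×(1.16+0.452) / (0.452×(1.16+0.859)) = 1.385/0.9126 = 1.52.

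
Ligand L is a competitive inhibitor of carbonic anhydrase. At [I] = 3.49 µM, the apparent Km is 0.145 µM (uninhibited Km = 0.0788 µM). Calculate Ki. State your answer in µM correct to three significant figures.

Competitive: Km,app = α·Km with α = 1 + [I]/Ki.
α = Km,app/Km = 0.145/0.0788 = 1.840.
Since α = 1 + [I]/Ki, [I]/Ki = 1.840 − 1 = 0.8401 and Ki = 3.49/0.8401 = 4.15 µM.

4.15 µM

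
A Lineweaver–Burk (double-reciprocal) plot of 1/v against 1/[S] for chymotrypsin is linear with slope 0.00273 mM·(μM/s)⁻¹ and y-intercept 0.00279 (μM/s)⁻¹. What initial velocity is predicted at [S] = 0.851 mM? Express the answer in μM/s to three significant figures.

The y-intercept is 1/Vmax, so Vmax = 1/0.00279 = 358 μM/s.
The slope is Km/Vmax, so Km = 0.00273 × 358 = 0.978 mM.
Then v = 358 × 0.851/(0.978 + 0.851) = 167 μM/s.

167 μM/s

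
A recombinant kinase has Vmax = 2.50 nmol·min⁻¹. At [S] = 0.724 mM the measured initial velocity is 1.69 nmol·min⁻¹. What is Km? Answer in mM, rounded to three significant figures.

v/Vmax = 1.69/2.50 = 0.6760 = [S]/(Km+[S]).
So Km + [S] = [S]/0.6760 = 1.071 mM, giving Km = 1.071 − 0.724 = 0.347 mM.

0.347 mM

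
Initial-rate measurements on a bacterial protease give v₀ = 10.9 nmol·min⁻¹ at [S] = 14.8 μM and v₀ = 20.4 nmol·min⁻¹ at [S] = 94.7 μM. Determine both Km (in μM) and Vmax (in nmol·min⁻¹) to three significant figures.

In reciprocal form, 1/v = (Km/Vmax)·(1/[S]) + 1/Vmax. The two points give (1/[S], 1/v) = (0.06757, 0.09174) and (0.01056, 0.04902).
Slope = (0.09174 − 0.04902)/(0.06757 − 0.01056) = 0.7494; intercept = 0.09174 − 0.7494×0.06757 = 0.04111.
Vmax = 1/intercept = 24.3 nmol·min⁻¹; Km = slope × Vmax = 0.7494 × 24.3 = 18.2 μM.

Km = 18.2 μM; Vmax = 24.3 nmol·min⁻¹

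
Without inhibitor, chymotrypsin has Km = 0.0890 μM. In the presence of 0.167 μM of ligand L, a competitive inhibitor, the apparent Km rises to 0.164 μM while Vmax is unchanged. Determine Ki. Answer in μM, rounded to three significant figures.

Competitive: Km,app = α·Km with α = 1 + [I]/Ki.
α = Km,app/Km = 0.164/0.0890 = 1.843.
Since α = 1 + [I]/Ki, [I]/Ki = 1.843 − 1 = 0.8427 and Ki = 0.167/0.8427 = 0.198 μM.

0.198 μM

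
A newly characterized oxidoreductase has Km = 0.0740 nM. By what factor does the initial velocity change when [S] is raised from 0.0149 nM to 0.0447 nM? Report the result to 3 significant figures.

2.25

Since Vmax cancels, v₂/v₁ = [S]₂(Km+[S]₁) / [S]₁(Km+[S]₂).
= 0.0447×(0.0740+0.0149) / (0.0149×(0.0740+0.0447)) = 0.003974/0.001769 = 2.25.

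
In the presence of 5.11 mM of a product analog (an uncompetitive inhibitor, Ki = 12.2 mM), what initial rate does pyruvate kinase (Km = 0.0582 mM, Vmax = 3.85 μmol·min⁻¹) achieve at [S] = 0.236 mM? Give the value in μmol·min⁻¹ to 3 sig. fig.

2.31 μmol·min⁻¹

α = 1 + [I]/Ki = 1 + 5.11/12.2 = 1.419.
For an uncompetitive inhibitor, both parameters are divided by α, giving Vmax/α and Km/α: Km,app = 0.0410 mM, Vmax,app = 2.71 μmol·min⁻¹.
v = Vmax,app·[S]/(Km,app + [S]) = 2.71 × 0.236/(0.0410 + 0.236) = 2.31 μmol·min⁻¹.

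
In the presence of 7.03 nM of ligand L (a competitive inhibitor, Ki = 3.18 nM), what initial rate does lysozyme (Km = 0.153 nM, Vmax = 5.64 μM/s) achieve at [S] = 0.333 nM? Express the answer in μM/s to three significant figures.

α = 1 + [I]/Ki = 1 + 7.03/3.18 = 3.211.
For a competitive inhibitor, Vmax is unchanged and the apparent Km becomes α·Km: Km,app = 0.491 nM, Vmax,app = 5.64 μM/s.
v = Vmax,app·[S]/(Km,app + [S]) = 5.64 × 0.333/(0.491 + 0.333) = 2.28 μM/s.

2.28 μM/s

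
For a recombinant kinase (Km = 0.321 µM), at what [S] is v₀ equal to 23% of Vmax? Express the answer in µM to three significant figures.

v/Vmax = [S]/(Km+[S]) = 0.23, so [S] = Km·0.23/(1 − 0.23) = 0.321 × 0.2987.
[S] = 0.0959 µM.

0.0959 µM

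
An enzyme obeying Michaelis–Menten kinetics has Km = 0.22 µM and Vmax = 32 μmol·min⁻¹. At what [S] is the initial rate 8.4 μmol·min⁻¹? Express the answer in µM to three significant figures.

0.0783 µM

The required fractional saturation is v/Vmax = 8.4/32 = 0.2625.
Then [S]/(Km+[S]) = 0.2625 ⇒ [S] = 0.22 × 0.2625/(1 − 0.2625) = 0.0783 µM.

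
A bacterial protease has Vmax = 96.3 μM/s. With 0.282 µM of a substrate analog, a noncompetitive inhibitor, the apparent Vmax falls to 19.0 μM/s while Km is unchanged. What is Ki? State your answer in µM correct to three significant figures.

0.0693 µM

Noncompetitive: Vmax,app = Vmax/α with α = 1 + [I]/Ki.
α = Vmax/Vmax,app = 96.3/19.0 = 5.068.
Since α = 1 + [I]/Ki, [I]/Ki = 5.068 − 1 = 4.068 and Ki = 0.282/4.068 = 0.0693 µM.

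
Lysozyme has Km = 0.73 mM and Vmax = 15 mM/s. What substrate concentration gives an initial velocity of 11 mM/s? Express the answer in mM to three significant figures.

The required fractional saturation is v/Vmax = 11/15 = 0.7333.
Then [S]/(Km+[S]) = 0.7333 ⇒ [S] = 0.73 × 0.7333/(1 − 0.7333) = 2.01 mM.

2.01 mM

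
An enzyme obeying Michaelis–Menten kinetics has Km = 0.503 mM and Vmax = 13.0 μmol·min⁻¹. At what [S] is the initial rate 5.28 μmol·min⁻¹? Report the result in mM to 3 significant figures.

0.344 mM

Rearranging v = Vmax[S]/(Km+[S]) gives [S] = Km·v/(Vmax − v).
[S] = 0.503 × 5.28 / (13.0 − 5.28) = 2.656/7.720 = 0.344 mM.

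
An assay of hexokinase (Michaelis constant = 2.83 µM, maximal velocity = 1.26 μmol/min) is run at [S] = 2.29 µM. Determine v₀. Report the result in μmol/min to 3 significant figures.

[S]/(Km+[S]) = 2.29/5.120 = 0.4473, the fractional saturation.
v = 0.4473 × Vmax = 0.4473 × 1.26 = 0.564 μmol/min.

0.564 μmol/min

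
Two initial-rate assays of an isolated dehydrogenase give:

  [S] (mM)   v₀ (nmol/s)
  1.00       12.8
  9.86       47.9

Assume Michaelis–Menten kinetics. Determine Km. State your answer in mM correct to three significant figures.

From v = Vmax[S]/(Km+[S]), each point gives Vmax = v(Km+[S])/[S].
Equating: 12.8(Km+1.00)/1.00 = 47.9(Km+9.86)/9.86.
12.80·Km + 12.8 = 4.858·Km + 47.9, so (12.80 − 4.858)·Km = 47.9 − 12.8.
Km = 35.10/7.942 = 4.42 mM; then Vmax = 12.8(4.42+1.00)/1.00 = 69.4 nmol/s.

4.42 mM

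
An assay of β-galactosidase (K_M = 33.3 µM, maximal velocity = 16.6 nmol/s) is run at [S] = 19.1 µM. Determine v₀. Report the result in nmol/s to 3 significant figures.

v = Vmax·[S]/(Km + [S]) = 16.6 × 19.1 / (33.3 + 19.1)
  = 317.1 / 52.40 = 6.05 nmol/s.

6.05 nmol/s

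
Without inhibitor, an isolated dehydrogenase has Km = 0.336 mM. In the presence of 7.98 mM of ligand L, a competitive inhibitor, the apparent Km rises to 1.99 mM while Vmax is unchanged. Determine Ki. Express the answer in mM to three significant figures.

Competitive: Km,app = α·Km with α = 1 + [I]/Ki.
α = Km,app/Km = 1.99/0.336 = 5.923.
Since α = 1 + [I]/Ki, [I]/Ki = 5.923 − 1 = 4.923 and Ki = 7.98/4.923 = 1.62 mM.

1.62 mM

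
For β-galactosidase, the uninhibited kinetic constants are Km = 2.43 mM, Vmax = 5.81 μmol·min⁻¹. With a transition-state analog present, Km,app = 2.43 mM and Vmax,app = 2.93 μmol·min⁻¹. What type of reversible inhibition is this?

Vmax decreases (5.81 → 2.93 μmol·min⁻¹) while Km is unchanged — pure noncompetitive inhibition.

noncompetitive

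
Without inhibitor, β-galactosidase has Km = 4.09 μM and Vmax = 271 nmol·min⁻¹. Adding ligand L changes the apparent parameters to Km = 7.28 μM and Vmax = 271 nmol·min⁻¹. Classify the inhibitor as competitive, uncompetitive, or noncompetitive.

competitive

Km increases (4.09 → 7.28 μM) while Vmax is unchanged — the hallmark of competitive inhibition.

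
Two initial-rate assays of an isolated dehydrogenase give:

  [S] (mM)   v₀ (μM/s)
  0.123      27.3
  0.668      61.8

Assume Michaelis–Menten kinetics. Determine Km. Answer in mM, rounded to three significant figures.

0.267 mM

In reciprocal form, 1/v = (Km/Vmax)·(1/[S]) + 1/Vmax. The two points give (1/[S], 1/v) = (8.130, 0.03663) and (1.497, 0.01618).
Slope = (0.03663 − 0.01618)/(8.130 − 1.497) = 0.003083; intercept = 0.03663 − 0.003083×8.130 = 0.01157.
Vmax = 1/intercept = 86.5 μM/s; Km = slope × Vmax = 0.003083 × 86.5 = 0.267 mM.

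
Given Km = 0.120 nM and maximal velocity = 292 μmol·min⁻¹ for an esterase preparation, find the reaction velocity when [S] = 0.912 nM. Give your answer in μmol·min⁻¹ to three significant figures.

258 μmol·min⁻¹

v = Vmax·[S]/(Km + [S]) = 292 × 0.912 / (0.120 + 0.912)
  = 266.3 / 1.032 = 258 μmol·min⁻¹.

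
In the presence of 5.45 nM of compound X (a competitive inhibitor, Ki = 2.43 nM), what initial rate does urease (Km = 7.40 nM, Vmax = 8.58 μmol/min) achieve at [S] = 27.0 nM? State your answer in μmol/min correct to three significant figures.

4.54 μmol/min

With α = 1 + [I]/Ki = 1 + 5.45/2.43 = 3.243, the competitive rate law is v = Vmax[S] / (αKm + [S]).
v = 8.58×27.0 / (3.243×7.40 + 27.0) = 231.7/51.00 = 4.54 μmol/min.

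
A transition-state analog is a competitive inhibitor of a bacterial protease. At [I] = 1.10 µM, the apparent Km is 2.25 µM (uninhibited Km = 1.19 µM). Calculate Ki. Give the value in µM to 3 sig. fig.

Competitive: Km,app = α·Km with α = 1 + [I]/Ki.
α = Km,app/Km = 2.25/1.19 = 1.891.
Since α = 1 + [I]/Ki, [I]/Ki = 1.891 − 1 = 0.8908 and Ki = 1.10/0.8908 = 1.23 µM.

1.23 µM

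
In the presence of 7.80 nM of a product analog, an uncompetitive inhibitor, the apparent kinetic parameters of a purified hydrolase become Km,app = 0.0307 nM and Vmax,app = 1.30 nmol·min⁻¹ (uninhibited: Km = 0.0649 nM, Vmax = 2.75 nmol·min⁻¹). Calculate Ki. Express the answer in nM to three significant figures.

6.99 nM

Uncompetitive: Vmax,app = Vmax/α (and Km,app = Km/α) with α = 1 + [I]/Ki.
α = Vmax/Vmax,app = 2.75/1.30 = 2.115.
Since α = 1 + [I]/Ki, [I]/Ki = 2.115 − 1 = 1.115 and Ki = 7.80/1.115 = 6.99 nM.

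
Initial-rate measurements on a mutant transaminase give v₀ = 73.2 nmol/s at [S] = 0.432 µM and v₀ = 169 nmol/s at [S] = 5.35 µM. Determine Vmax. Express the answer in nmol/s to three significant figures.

191 nmol/s

From v = Vmax[S]/(Km+[S]), each point gives Vmax = v(Km+[S])/[S].
Equating: 73.2(Km+0.432)/0.432 = 169(Km+5.35)/5.35.
169.4·Km + 73.2 = 31.59·Km + 169, so (169.4 − 31.59)·Km = 169 − 73.2.
Km = 95.80/137.9 = 0.695 µM; then Vmax = 73.2(0.695+0.432)/0.432 = 191 nmol/s.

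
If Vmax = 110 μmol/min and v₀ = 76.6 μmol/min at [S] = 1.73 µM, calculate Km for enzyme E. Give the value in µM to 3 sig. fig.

0.754 µM

From v = Vmax[S]/(Km+[S]), Km = [S](Vmax − v)/v.
Km = 1.73 × (110 − 76.6) / 76.6 = 57.78/76.6 = 0.754 µM.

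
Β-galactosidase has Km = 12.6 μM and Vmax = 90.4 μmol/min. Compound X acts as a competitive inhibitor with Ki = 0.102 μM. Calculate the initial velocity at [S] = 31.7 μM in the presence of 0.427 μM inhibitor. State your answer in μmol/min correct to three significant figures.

29.5 μmol/min

α = 1 + [I]/Ki = 1 + 0.427/0.102 = 5.186.
For a competitive inhibitor, Vmax is unchanged and the apparent Km becomes α·Km: Km,app = 65.3 μM, Vmax,app = 90.4 μmol/min.
v = Vmax,app·[S]/(Km,app + [S]) = 90.4 × 31.7/(65.3 + 31.7) = 29.5 μmol/min.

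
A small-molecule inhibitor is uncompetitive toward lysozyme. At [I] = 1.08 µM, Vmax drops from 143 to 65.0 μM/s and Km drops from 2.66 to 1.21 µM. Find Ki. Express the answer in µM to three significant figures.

0.900 µM

Uncompetitive: Vmax,app = Vmax/α (and Km,app = Km/α) with α = 1 + [I]/Ki.
α = Vmax/Vmax,app = 143/65.0 = 2.200.
Ki = [I]/(α − 1) = 1.08/1.200 = 0.900 µM.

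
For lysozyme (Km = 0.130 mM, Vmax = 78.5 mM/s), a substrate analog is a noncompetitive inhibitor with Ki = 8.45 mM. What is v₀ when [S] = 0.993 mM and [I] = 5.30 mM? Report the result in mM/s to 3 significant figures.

42.7 mM/s

With α = 1 + [I]/Ki = 1 + 5.30/8.45 = 1.627, the noncompetitive rate law is v = (Vmax/α)·[S] / (Km + [S]).
v = (78.5/1.627)×0.993 / (0.130 + 0.993) = 47.90/1.123 = 42.7 mM/s.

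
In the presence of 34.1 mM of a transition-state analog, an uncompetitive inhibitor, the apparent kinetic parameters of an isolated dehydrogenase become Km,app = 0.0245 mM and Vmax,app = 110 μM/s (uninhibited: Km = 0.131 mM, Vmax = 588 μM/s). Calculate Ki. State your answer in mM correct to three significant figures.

7.85 mM

Uncompetitive: Vmax,app = Vmax/α (and Km,app = Km/α) with α = 1 + [I]/Ki.
α = Vmax/Vmax,app = 588/110 = 5.345.
Ki = [I]/(α − 1) = 34.1/4.345 = 7.85 mM.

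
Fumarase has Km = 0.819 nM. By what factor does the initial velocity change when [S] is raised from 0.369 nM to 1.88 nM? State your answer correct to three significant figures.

The fractional saturations are [S]/(Km+[S]) = 0.369/1.188 = 0.3106 and 1.88/2.699 = 0.6966.
v₂/v₁ is just their ratio: 0.6966/0.3106 = 2.24.

2.24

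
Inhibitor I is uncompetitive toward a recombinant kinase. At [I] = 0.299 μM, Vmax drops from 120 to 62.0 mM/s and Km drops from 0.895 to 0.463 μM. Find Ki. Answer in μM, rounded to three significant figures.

0.320 μM

Uncompetitive: Vmax,app = Vmax/α (and Km,app = Km/α) with α = 1 + [I]/Ki.
α = Vmax/Vmax,app = 120/62.0 = 1.935.
Since α = 1 + [I]/Ki, [I]/Ki = 1.935 − 1 = 0.9355 and Ki = 0.299/0.9355 = 0.320 μM.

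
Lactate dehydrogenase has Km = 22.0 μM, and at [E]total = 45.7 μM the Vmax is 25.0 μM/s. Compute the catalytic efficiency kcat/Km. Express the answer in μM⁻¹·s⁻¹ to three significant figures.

kcat = Vmax/[E]total = 25.0/45.7 = 0.547 s⁻¹.
kcat/Km = 0.547/22.0 = 0.0249 μM⁻¹·s⁻¹.

0.0249 μM⁻¹·s⁻¹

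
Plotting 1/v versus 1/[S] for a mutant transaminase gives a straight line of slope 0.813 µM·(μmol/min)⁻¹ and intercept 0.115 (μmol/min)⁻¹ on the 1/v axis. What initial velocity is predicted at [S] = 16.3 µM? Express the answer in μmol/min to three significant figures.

The y-intercept is 1/Vmax, so Vmax = 1/0.115 = 8.70 μmol/min.
The slope is Km/Vmax, so Km = 0.813 × 8.70 = 7.07 µM.
Then v = 8.70 × 16.3/(7.07 + 16.3) = 6.07 μmol/min.

6.07 μmol/min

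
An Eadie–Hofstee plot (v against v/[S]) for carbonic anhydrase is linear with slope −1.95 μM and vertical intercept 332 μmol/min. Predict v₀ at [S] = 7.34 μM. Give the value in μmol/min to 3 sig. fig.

262 μmol/min

In the Eadie–Hofstee form v = Vmax − Km·(v/[S]), the slope is −Km and the intercept is Vmax, so Km = 1.95 μM and Vmax = 332 μmol/min.
v = 332 × 7.34/(1.95 + 7.34) = 262 μmol/min.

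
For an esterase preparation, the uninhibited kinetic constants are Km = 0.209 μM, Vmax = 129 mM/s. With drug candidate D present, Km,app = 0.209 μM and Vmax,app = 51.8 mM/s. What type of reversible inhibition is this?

noncompetitive

Vmax decreases (129 → 51.8 mM/s) while Km is unchanged — pure noncompetitive inhibition.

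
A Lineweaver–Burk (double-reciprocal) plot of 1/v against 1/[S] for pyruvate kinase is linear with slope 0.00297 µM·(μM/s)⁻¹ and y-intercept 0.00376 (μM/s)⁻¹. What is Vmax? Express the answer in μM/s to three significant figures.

266 μM/s

The y-intercept of a Lineweaver–Burk plot equals 1/Vmax, so Vmax = 1/0.00376 = 266 μM/s.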